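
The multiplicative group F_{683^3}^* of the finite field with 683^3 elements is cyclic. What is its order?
|F_{683^3}^*| = 318611986

F_{683^3} has 683^3 = 318611987 elements; its multiplicative group consists of all nonzero elements, so |F_{683^3}^*| = 318611987 - 1 = 318611986. (It is cyclic since any finite subgroup of the multiplicative group of a field is cyclic.)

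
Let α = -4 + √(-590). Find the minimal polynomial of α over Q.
m_α(x) = x^2 + 8x + 606

From α + 4 = √(-590), squaring gives (α + 4)^2 = -590, i.e. α^2 + 8α + 16 = -590, so α^2 + 8α + 606 = 0. The discriminant of x^2 + 8x + 606 is (8)^2 - 4·(606) = 64 - 2424 = -2360, and 4·(-590) is not a perfect square in Q since -590 is squarefree and ≠ 1. Hence x^2 + 8x + 606 is irreducible over Q and is the minimal polynomial of α.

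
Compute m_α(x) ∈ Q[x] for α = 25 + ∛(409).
m_α(x) = x^3 - 75x^2 + 1875x - 16034

Set β = α - 25 = ∛(409), so β^3 = 409. Then (α - 25)^3 - 409 = 0, i.e. α is a root of g(x) = (x - 25)^3 - 409 = x^3 - 75x^2 + 1875x - 16034. Since g(x) = h(x - 25) where h(x) = x^3 - 409, and h is irreducible over Q (because 409 is not a perfect cube, so h has no rational root, and a monic cubic with no rational root is irreducible), g is also irreducible (irreducibility is preserved under the substitution x → x - 25). Hence m_α(x) = x^3 - 75x^2 + 1875x - 16034.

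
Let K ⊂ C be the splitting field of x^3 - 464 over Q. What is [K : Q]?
[K : Q] = 6

The roots of x^3 - 464 are ∛464, ω∛464, ω^2∛464 where ω = e^(2πi/3) is a primitive cube root of unity, so K = Q(∛464, ω). Now [Q(∛464):Q] = 3 (since 464 is not a perfect cube, x^3 - 464 is irreducible) and [Q(ω):Q] = 2. Both 2 and 3 divide [K:Q], and [K:Q] ≤ 3·2 = 6, so [K:Q] = 6. (Equivalently: Q(∛464) ⊂ R but ω ∉ R, so [K : Q(∛464)] = 2.)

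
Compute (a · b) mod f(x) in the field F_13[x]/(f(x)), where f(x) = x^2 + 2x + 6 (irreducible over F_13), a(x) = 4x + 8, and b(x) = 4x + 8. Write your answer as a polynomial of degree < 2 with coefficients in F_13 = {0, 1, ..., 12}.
a · b ≡ 6x + 7 (mod f(x))

Multiply in F_13[x]: a(x)·b(x) = (4x + 8)·(4x + 8) = 3x^2 + 12x + 12. This has degree ≥ 2, so divide by f(x) over F_13: 3x^2 + 12x + 12 = (3)·(x^2 + 2x + 6) + (6x + 7). Hence a·b ≡ 6x + 7 (mod f). (F_13[x]/(f) is a field with 13^2 = 169 elements since f is irreducible of degree 2.)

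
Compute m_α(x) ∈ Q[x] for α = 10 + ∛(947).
m_α(x) = x^3 - 30x^2 + 300x - 1947

Set β = α - 10 = ∛(947), so β^3 = 947. Then (α - 10)^3 - 947 = 0, i.e. α is a root of g(x) = (x - 10)^3 - 947 = x^3 - 30x^2 + 300x - 1947. Since g(x) = h(x - 10) where h(x) = x^3 - 947, and h is irreducible over Q (because 947 is not a perfect cube, so h has no rational root, and a monic cubic with no rational root is irreducible), g is also irreducible (irreducibility is preserved under the substitution x → x - 10). Hence m_α(x) = x^3 - 30x^2 + 300x - 1947.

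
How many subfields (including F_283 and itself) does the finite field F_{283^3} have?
F_{283^3} has 2 subfields

The subfields of F_{p^n} are exactly the fields F_{p^d} for d | n (each is the fixed field of the unique index-d subgroup of Gal(F_{p^n}/F_p) ≅ Z/nZ). The divisors of n = 3 are {1, 3}, giving 2 subfields: F_{283^1}, F_{283^3}.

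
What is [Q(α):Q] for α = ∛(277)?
[Q(α):Q] = 3

The minimal polynomial of α is x^3 - 277, irreducible over Q since 277 is not a perfect cube (so x^3 - 277 has no rational root). Hence [Q(α):Q] = deg(m_α) = 3.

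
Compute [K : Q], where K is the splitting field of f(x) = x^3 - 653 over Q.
[K : Q] = 6

The roots of x^3 - 653 are ∛653, ω∛653, ω^2∛653 where ω = e^(2πi/3) is a primitive cube root of unity, so K = Q(∛653, ω). Now [Q(∛653):Q] = 3 (since 653 is not a perfect cube, x^3 - 653 is irreducible) and [Q(ω):Q] = 2. Both 2 and 3 divide [K:Q], and [K:Q] ≤ 3·2 = 6, so [K:Q] = 6. (Equivalently: Q(∛653) ⊂ R but ω ∉ R, so [K : Q(∛653)] = 2.)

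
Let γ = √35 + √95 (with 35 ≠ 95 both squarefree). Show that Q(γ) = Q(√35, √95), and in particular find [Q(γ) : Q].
[Q(γ) : Q] = 4 (equivalently, Q(γ) = Q(√35, √95))

Obviously Q(γ) ⊆ Q(√35, √95), and [Q(√35, √95):Q] = 4 (since 35, 95 are distinct squarefree integers > 1 with 3325 not a perfect square). To show equality we compute the minimal polynomial of γ. From γ = √35 + √95: γ^2 = 35 + 2√(3325) + 95 = 130 + 2√(3325), so γ^2 - 130 = 2√(3325); squaring, (γ^2 - 130)^2 = 4·3325, i.e. γ^4 - 260γ^2 + 16900 - 13300 = 0, i.e. γ^4 - 260γ^2 + 3600 = 0. So γ is a root of x^4 - 260x^2 + 3600. This polynomial is irreducible over Q: it has no rational root (each ±√35 ± √95 is irrational), and any factorization into two quadratics over Q would force √(3325) ∈ Q (pairing opposite roots) or √35, √95 ∈ Q (other pairings), all impossible. Hence [Q(γ):Q] = 4 = [Q(√35, √95):Q], so Q(γ) = Q(√35, √95).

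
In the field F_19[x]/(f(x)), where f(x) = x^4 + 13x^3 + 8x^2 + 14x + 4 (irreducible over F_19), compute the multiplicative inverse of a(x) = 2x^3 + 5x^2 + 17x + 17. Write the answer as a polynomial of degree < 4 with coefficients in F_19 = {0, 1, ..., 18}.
a(x)^(-1) ≡ 7x^3 + x^2 + x + 11 (mod f(x))

Since f is irreducible over F_19, F_19[x]/(f) is a field and a(x) ≠ 0 has an inverse. Apply the extended Euclidean algorithm to f(x) and a(x) in F_19[x]: f(x) = (10x + 10)·a(x) + (16x^2 + 16x + 5);  a(x) = (12x + 18)·(16x^2 + 16x + 5) + (11x + 3);  (16x^2 + 16x + 5) = (17x + 2)·(11x + 3) + (18). The last nonzero remainder is the constant 18 = gcd(f, a) in F_19. Back-substituting through the division chain expresses 18 = s(x)·a(x) + t(x)·f(x) with s(x) ≡ 12x^3 + 18x^2 + 18x + 8 (mod f), so (12x^3 + 18x^2 + 18x + 8)·a(x) ≡ 18 (mod f). Multiplying by 18^(-1) ≡ 18 in F_19 gives a(x)^(-1) ≡ 18·(12x^3 + 18x^2 + 18x + 8) ≡ 7x^3 + x^2 + x + 11 (mod f). Check: (2x^3 + 5x^2 + 17x + 17)·(7x^3 + x^2 + x + 11) = 14x^6 + 18x^5 + 12x^4 + 11x^3 + 13x^2 + 14x + 16 ≡ 1 (mod x^4 + 13x^3 + 8x^2 + 14x + 4).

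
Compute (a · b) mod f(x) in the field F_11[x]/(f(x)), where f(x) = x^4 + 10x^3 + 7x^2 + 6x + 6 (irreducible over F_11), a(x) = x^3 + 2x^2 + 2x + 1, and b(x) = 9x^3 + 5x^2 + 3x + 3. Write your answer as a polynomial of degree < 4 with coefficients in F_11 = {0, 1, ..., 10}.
a · b ≡ 3x^3 + 2x^2 + 4x + 3 (mod f(x))

Multiply in F_11[x]: a(x)·b(x) = (x^3 + 2x^2 + 2x + 1)·(9x^3 + 5x^2 + 3x + 3) = 9x^6 + x^5 + 9x^4 + 6x^3 + 6x^2 + 9x + 3. This has degree ≥ 4, so divide by f(x) over F_11: 9x^6 + x^5 + 9x^4 + 6x^3 + 6x^2 + 9x + 3 = (9x^2 + 10x)·(x^4 + 10x^3 + 7x^2 + 6x + 6) + (3x^3 + 2x^2 + 4x + 3). Hence a·b ≡ 3x^3 + 2x^2 + 4x + 3 (mod f). (F_11[x]/(f) is a field with 11^4 = 14641 elements since f is irreducible of degree 4.)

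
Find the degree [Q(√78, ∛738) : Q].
[Q(√78, ∛738) : Q] = 6

Let L = Q(√78, ∛738). Since Q(√78) ⊂ L and [Q(√78):Q] = 2, the tower law gives 2 | [L:Q]. Likewise Q(∛738) ⊂ L with [Q(∛738):Q] = 3 (because 738 is not a perfect cube), so 3 | [L:Q]. As gcd(2,3) = 1, [L:Q] is divisible by 6. Conversely L is generated over Q by √78 and ∛738, so [L:Q] ≤ 2·3 = 6. Therefore [Q(√78, ∛738) : Q] = 6.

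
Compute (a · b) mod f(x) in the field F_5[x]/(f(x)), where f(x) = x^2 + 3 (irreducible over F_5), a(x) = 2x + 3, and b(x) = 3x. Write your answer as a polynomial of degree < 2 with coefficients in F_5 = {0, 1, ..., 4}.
a · b ≡ 4x + 2 (mod f(x))

Multiply in F_5[x]: a(x)·b(x) = (2x + 3)·(3x) = x^2 + 4x. This has degree ≥ 2, so divide by f(x) over F_5: x^2 + 4x = (1)·(x^2 + 3) + (4x + 2). Hence a·b ≡ 4x + 2 (mod f). (F_5[x]/(f) is a field with 5^2 = 25 elements since f is irreducible of degree 2.)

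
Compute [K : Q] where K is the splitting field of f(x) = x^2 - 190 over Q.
[K : Q] = 2

f(x) = x^2 - 190 factors as (x - √190)(x + √190). The splitting field is K = Q(√190). Since 190 is squarefree and > 1, it is not a perfect square, so x^2 - 190 is irreducible over Q and [Q(√190) : Q] = 2. Hence [K : Q] = 2.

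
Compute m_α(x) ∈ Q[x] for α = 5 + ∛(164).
m_α(x) = x^3 - 15x^2 + 75x - 289

Set β = α - 5 = ∛(164), so β^3 = 164. Then (α - 5)^3 - 164 = 0, i.e. α is a root of g(x) = (x - 5)^3 - 164 = x^3 - 15x^2 + 75x - 289. Since g(x) = h(x - 5) where h(x) = x^3 - 164, and h is irreducible over Q (because 164 is not a perfect cube, so h has no rational root, and a monic cubic with no rational root is irreducible), g is also irreducible (irreducibility is preserved under the substitution x → x - 5). Hence m_α(x) = x^3 - 15x^2 + 75x - 289.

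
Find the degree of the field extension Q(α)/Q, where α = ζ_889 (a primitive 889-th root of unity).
[Q(α):Q] = 756

The minimal polynomial of ζ_889 over Q is the 889-th cyclotomic polynomial Φ_889(x), which is irreducible over Q and has degree φ(889) = 756. Hence [Q(α):Q] = φ(889) = 756.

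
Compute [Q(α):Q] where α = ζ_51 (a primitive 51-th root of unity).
[Q(α):Q] = 32

The minimal polynomial of ζ_51 over Q is the 51-th cyclotomic polynomial Φ_51(x), which is irreducible over Q and has degree φ(51) = 32. Hence [Q(α):Q] = φ(51) = 32.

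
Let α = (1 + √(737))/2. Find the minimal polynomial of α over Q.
m_α(x) = x^2 - x - 184

From 2α - 1 = √(737), squaring gives (2α - 1)^2 = 737, i.e. 4α^2 - 4α + 1 = 737, so α^2 - α + (1 - 737)/4 = 0. Since 737 ≡ 1 (mod 4), (1 - 737)/4 = -184 ∈ Z. The polynomial x^2 - x - 184 has discriminant 1 - 4·(-184) = 737, which is not a perfect square in Q (d = 737 is squarefree and ≠ 1), so x^2 - x - 184 is irreducible over Q. It is the minimal polynomial of α.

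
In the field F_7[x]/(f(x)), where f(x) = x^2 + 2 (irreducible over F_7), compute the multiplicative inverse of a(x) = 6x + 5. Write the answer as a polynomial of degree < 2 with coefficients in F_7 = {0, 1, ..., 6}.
a(x)^(-1) ≡ 6x + 2 (mod f(x))

Since f is irreducible over F_7, F_7[x]/(f) is a field and a(x) ≠ 0 has an inverse. Apply the extended Euclidean algorithm to f(x) and a(x) in F_7[x]: f(x) = (6x + 2)·a(x) + (6). The last nonzero remainder is the constant 6 = gcd(f, a) in F_7. Back-substituting through the division chain expresses 6 = s(x)·a(x) + t(x)·f(x) with s(x) ≡ x + 5 (mod f), so (x + 5)·a(x) ≡ 6 (mod f). Multiplying by 6^(-1) ≡ 6 in F_7 gives a(x)^(-1) ≡ 6·(x + 5) ≡ 6x + 2 (mod f). Check: (6x + 5)·(6x + 2) = x^2 + 3 ≡ 1 (mod x^2 + 2).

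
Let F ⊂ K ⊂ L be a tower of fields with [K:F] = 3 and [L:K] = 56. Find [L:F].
[L:F] = 168

The tower law says that for any tower of field extensions F ⊂ K ⊂ L with finite degrees, [L:F] = [L:K] · [K:F]. Here this gives [L:F] = 56 · 3 = 168.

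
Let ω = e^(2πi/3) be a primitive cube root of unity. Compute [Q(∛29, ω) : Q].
[Q(∛29, ω) : Q] = 6

[Q(∛29):Q] = 3 (min poly x^3 - 29, irreducible since 29 is not a perfect cube). [Q(ω):Q] = 2 (min poly x^2 + x + 1). Since Q(∛29) ⊂ R and ω ∉ R, we have ω ∉ Q(∛29), so x^2 + x + 1 remains irreducible over Q(∛29) and [Q(∛29, ω) : Q(∛29)] = 2. By the tower law, [Q(∛29, ω) : Q] = 3 · 2 = 6. (In fact Q(∛29, ω) is the splitting field of x^3 - 29 over Q.)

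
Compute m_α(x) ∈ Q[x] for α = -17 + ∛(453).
m_α(x) = x^3 + 51x^2 + 867x + 4460

Set β = α + 17 = ∛(453), so β^3 = 453. Then (α + 17)^3 - 453 = 0, i.e. α is a root of g(x) = (x + 17)^3 - 453 = x^3 + 51x^2 + 867x + 4460. Since g(x) = h(x + 17) where h(x) = x^3 - 453, and h is irreducible over Q (because 453 is not a perfect cube, so h has no rational root, and a monic cubic with no rational root is irreducible), g is also irreducible (irreducibility is preserved under the substitution x → x + 17). Hence m_α(x) = x^3 + 51x^2 + 867x + 4460.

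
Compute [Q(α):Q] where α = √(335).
[Q(α):Q] = 2

[Q(α):Q] equals the degree of the minimal polynomial of α. Here α^2 = 335 and x^2 - 335 is irreducible (d = 335 is squarefree, ≠ 1, hence not a square), so deg(m_α) = 2. Thus [Q(α):Q] = 2.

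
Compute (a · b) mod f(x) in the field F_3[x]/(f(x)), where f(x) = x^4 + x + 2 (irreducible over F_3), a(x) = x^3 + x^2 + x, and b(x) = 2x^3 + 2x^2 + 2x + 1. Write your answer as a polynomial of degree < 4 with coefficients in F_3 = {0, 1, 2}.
a · b ≡ x^2 + 2x (mod f(x))

Multiply in F_3[x]: a(x)·b(x) = (x^3 + x^2 + x)·(2x^3 + 2x^2 + 2x + 1) = 2x^6 + x^5 + 2x^3 + x. This has degree ≥ 4, so divide by f(x) over F_3: 2x^6 + x^5 + 2x^3 + x = (2x^2 + x)·(x^4 + x + 2) + (x^2 + 2x). Hence a·b ≡ x^2 + 2x (mod f). (F_3[x]/(f) is a field with 3^4 = 81 elements since f is irreducible of degree 4.)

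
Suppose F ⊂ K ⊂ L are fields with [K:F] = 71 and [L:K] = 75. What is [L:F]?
[L:F] = 5325

The tower law says that for any tower of field extensions F ⊂ K ⊂ L with finite degrees, [L:F] = [L:K] · [K:F]. Here this gives [L:F] = 75 · 71 = 5325.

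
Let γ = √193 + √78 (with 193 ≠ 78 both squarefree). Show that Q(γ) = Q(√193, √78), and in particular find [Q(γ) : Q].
[Q(γ) : Q] = 4 (equivalently, Q(γ) = Q(√193, √78))

Obviously Q(γ) ⊆ Q(√193, √78), and [Q(√193, √78):Q] = 4 (since 193, 78 are distinct squarefree integers > 1 with 15054 not a perfect square). To show equality we compute the minimal polynomial of γ. From γ = √193 + √78: γ^2 = 193 + 2√(15054) + 78 = 271 + 2√(15054), so γ^2 - 271 = 2√(15054); squaring, (γ^2 - 271)^2 = 4·15054, i.e. γ^4 - 542γ^2 + 73441 - 60216 = 0, i.e. γ^4 - 542γ^2 + 13225 = 0. So γ is a root of x^4 - 542x^2 + 13225. This polynomial is irreducible over Q: it has no rational root (each ±√193 ± √78 is irrational), and any factorization into two quadratics over Q would force √(15054) ∈ Q (pairing opposite roots) or √193, √78 ∈ Q (other pairings), all impossible. Hence [Q(γ):Q] = 4 = [Q(√193, √78):Q], so Q(γ) = Q(√193, √78).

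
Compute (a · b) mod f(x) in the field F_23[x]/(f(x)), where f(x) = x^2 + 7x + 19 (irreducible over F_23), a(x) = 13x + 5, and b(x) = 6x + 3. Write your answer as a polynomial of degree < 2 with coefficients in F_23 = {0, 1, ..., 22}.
a · b ≡ 6x + 5 (mod f(x))

Multiply in F_23[x]: a(x)·b(x) = (13x + 5)·(6x + 3) = 9x^2 + 15. This has degree ≥ 2, so divide by f(x) over F_23: 9x^2 + 15 = (9)·(x^2 + 7x + 19) + (6x + 5). Hence a·b ≡ 6x + 5 (mod f). (F_23[x]/(f) is a field with 23^2 = 529 elements since f is irreducible of degree 2.)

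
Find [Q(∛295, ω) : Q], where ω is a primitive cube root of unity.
[Q(∛295, ω) : Q] = 6

[Q(∛295):Q] = 3 (min poly x^3 - 295, irreducible since 295 is not a perfect cube). [Q(ω):Q] = 2 (min poly x^2 + x + 1). Since Q(∛295) ⊂ R and ω ∉ R, we have ω ∉ Q(∛295), so x^2 + x + 1 remains irreducible over Q(∛295) and [Q(∛295, ω) : Q(∛295)] = 2. By the tower law, [Q(∛295, ω) : Q] = 3 · 2 = 6. (In fact Q(∛295, ω) is the splitting field of x^3 - 295 over Q.)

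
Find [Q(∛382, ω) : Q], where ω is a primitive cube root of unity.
[Q(∛382, ω) : Q] = 6

[Q(∛382):Q] = 3 (min poly x^3 - 382, irreducible since 382 is not a perfect cube). [Q(ω):Q] = 2 (min poly x^2 + x + 1). Since Q(∛382) ⊂ R and ω ∉ R, we have ω ∉ Q(∛382), so x^2 + x + 1 remains irreducible over Q(∛382) and [Q(∛382, ω) : Q(∛382)] = 2. By the tower law, [Q(∛382, ω) : Q] = 3 · 2 = 6. (In fact Q(∛382, ω) is the splitting field of x^3 - 382 over Q.)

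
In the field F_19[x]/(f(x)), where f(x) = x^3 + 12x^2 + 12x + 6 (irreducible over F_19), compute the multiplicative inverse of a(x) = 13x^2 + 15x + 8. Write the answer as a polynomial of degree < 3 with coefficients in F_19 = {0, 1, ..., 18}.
a(x)^(-1) ≡ 5x^2 + 3x + 16 (mod f(x))

Since f is irreducible over F_19, F_19[x]/(f) is a field and a(x) ≠ 0 has an inverse. Apply the extended Euclidean algorithm to f(x) and a(x) in F_19[x]: f(x) = (3x + 15)·a(x) + (10x);  a(x) = (7x + 11)·(10x) + (8). The last nonzero remainder is the constant 8 = gcd(f, a) in F_19. Back-substituting through the division chain expresses 8 = s(x)·a(x) + t(x)·f(x) with s(x) ≡ 2x^2 + 5x + 14 (mod f), so (2x^2 + 5x + 14)·a(x) ≡ 8 (mod f). Multiplying by 8^(-1) ≡ 12 in F_19 gives a(x)^(-1) ≡ 12·(2x^2 + 5x + 14) ≡ 5x^2 + 3x + 16 (mod f). Check: (13x^2 + 15x + 8)·(5x^2 + 3x + 16) = 8x^4 + 8x^2 + 17x + 14 ≡ 1 (mod x^3 + 12x^2 + 12x + 6).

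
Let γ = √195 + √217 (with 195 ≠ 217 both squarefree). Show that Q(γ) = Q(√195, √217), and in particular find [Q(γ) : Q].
[Q(γ) : Q] = 4 (equivalently, Q(γ) = Q(√195, √217))

Obviously Q(γ) ⊆ Q(√195, √217), and [Q(√195, √217):Q] = 4 (since 195, 217 are distinct squarefree integers > 1 with 42315 not a perfect square). To show equality we compute the minimal polynomial of γ. From γ = √195 + √217: γ^2 = 195 + 2√(42315) + 217 = 412 + 2√(42315), so γ^2 - 412 = 2√(42315); squaring, (γ^2 - 412)^2 = 4·42315, i.e. γ^4 - 824γ^2 + 169744 - 169260 = 0, i.e. γ^4 - 824γ^2 + 484 = 0. So γ is a root of x^4 - 824x^2 + 484. This polynomial is irreducible over Q: it has no rational root (each ±√195 ± √217 is irrational), and any factorization into two quadratics over Q would force √(42315) ∈ Q (pairing opposite roots) or √195, √217 ∈ Q (other pairings), all impossible. Hence [Q(γ):Q] = 4 = [Q(√195, √217):Q], so Q(γ) = Q(√195, √217).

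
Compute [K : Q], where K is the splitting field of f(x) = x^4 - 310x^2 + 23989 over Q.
[K : Q] = 4

Solving the quadratic in x^2: x^2 = (310 ± √(310^2 - 4·23989))/2 = (310 ± √144)/2 = (310 ± 12)/2, giving x^2 = 161 or x^2 = 149. So f(x) = (x^2 - 161)(x^2 - 149) and the roots of f are ±√161, ±√149. Hence the splitting field is K = Q(√161, √149). Since 161 and 149 are distinct squarefree integers > 1, their product 23989 is not a perfect square, so √149 ∉ Q(√161). By the tower law [K:Q] = [Q(√161,√149):Q(√161)] · [Q(√161):Q] = 2 · 2 = 4.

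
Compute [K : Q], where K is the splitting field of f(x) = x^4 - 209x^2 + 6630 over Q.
[K : Q] = 4

Solving the quadratic in x^2: x^2 = (209 ± √(209^2 - 4·6630))/2 = (209 ± √17161)/2 = (209 ± 131)/2, giving x^2 = 170 or x^2 = 39. So f(x) = (x^2 - 170)(x^2 - 39) and the roots of f are ±√170, ±√39. Hence the splitting field is K = Q(√170, √39). Since 170 and 39 are distinct squarefree integers > 1, their product 6630 is not a perfect square, so √39 ∉ Q(√170). By the tower law [K:Q] = [Q(√170,√39):Q(√170)] · [Q(√170):Q] = 2 · 2 = 4.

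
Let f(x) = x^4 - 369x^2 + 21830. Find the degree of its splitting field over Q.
[K : Q] = 4

Solving the quadratic in x^2: x^2 = (369 ± √(369^2 - 4·21830))/2 = (369 ± √48841)/2 = (369 ± 221)/2, giving x^2 = 74 or x^2 = 295. So f(x) = (x^2 - 74)(x^2 - 295) and the roots of f are ±√74, ±√295. Hence the splitting field is K = Q(√74, √295). Since 74 and 295 are distinct squarefree integers > 1, their product 21830 is not a perfect square, so √295 ∉ Q(√74). By the tower law [K:Q] = [Q(√74,√295):Q(√74)] · [Q(√74):Q] = 2 · 2 = 4.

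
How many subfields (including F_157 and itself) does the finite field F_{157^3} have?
F_{157^3} has 2 subfields

The subfields of F_{p^n} are exactly the fields F_{p^d} for d | n (each is the fixed field of the unique index-d subgroup of Gal(F_{p^n}/F_p) ≅ Z/nZ). The divisors of n = 3 are {1, 3}, giving 2 subfields: F_{157^1}, F_{157^3}.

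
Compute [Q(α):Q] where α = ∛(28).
[Q(α):Q] = 3

The minimal polynomial of α is x^3 - 28, irreducible over Q since 28 is not a perfect cube (so x^3 - 28 has no rational root). Hence [Q(α):Q] = deg(m_α) = 3.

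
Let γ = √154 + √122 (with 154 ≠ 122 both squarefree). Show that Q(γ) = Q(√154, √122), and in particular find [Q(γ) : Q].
[Q(γ) : Q] = 4 (equivalently, Q(γ) = Q(√154, √122))

Obviously Q(γ) ⊆ Q(√154, √122), and [Q(√154, √122):Q] = 4 (since 154, 122 are distinct squarefree integers > 1 with 18788 not a perfect square). To show equality we compute the minimal polynomial of γ. From γ = √154 + √122: γ^2 = 154 + 2√(18788) + 122 = 276 + 2√(18788), so γ^2 - 276 = 2√(18788); squaring, (γ^2 - 276)^2 = 4·18788, i.e. γ^4 - 552γ^2 + 76176 - 75152 = 0, i.e. γ^4 - 552γ^2 + 1024 = 0. So γ is a root of x^4 - 552x^2 + 1024. This polynomial is irreducible over Q: it has no rational root (each ±√154 ± √122 is irrational), and any factorization into two quadratics over Q would force √(18788) ∈ Q (pairing opposite roots) or √154, √122 ∈ Q (other pairings), all impossible. Hence [Q(γ):Q] = 4 = [Q(√154, √122):Q], so Q(γ) = Q(√154, √122).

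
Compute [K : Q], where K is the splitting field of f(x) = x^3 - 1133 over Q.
[K : Q] = 6

The roots of x^3 - 1133 are ∛1133, ω∛1133, ω^2∛1133 where ω = e^(2πi/3) is a primitive cube root of unity, so K = Q(∛1133, ω). Now [Q(∛1133):Q] = 3 (since 1133 is not a perfect cube, x^3 - 1133 is irreducible) and [Q(ω):Q] = 2. Both 2 and 3 divide [K:Q], and [K:Q] ≤ 3·2 = 6, so [K:Q] = 6. (Equivalently: Q(∛1133) ⊂ R but ω ∉ R, so [K : Q(∛1133)] = 2.)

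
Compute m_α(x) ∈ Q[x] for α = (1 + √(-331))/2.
m_α(x) = x^2 - x + 83

From 2α - 1 = √(-331), squaring gives (2α - 1)^2 = -331, i.e. 4α^2 - 4α + 1 = -331, so α^2 - α + (1 + 331)/4 = 0. Since -331 ≡ 1 (mod 4), (1 + 331)/4 = 83 ∈ Z. The polynomial x^2 - x + 83 has discriminant 1 - 4·(83) = -331, which is not a perfect square in Q (d = -331 is squarefree and ≠ 1), so x^2 - x + 83 is irreducible over Q. It is the minimal polynomial of α.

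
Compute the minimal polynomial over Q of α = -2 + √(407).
m_α(x) = x^2 + 4x - 403

From α + 2 = √(407), squaring gives (α + 2)^2 = 407, i.e. α^2 + 4α + 4 = 407, so α^2 + 4α - 403 = 0. The discriminant of x^2 + 4x - 403 is (4)^2 - 4·(-403) = 16 + 1612 = 1628, and 4·(407) is not a perfect square in Q since 407 is squarefree and ≠ 1. Hence x^2 + 4x - 403 is irreducible over Q and is the minimal polynomial of α.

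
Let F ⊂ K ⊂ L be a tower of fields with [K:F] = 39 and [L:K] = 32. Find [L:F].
[L:F] = 1248

The tower law says that for any tower of field extensions F ⊂ K ⊂ L with finite degrees, [L:F] = [L:K] · [K:F]. Here this gives [L:F] = 32 · 39 = 1248.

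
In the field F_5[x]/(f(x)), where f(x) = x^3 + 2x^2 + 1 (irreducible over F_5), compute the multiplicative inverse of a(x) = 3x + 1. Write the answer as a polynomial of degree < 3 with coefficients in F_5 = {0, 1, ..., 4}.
a(x)^(-1) ≡ 3x^2 (mod f(x))

Since f is irreducible over F_5, F_5[x]/(f) is a field and a(x) ≠ 0 has an inverse. Apply the extended Euclidean algorithm to f(x) and a(x) in F_5[x]: f(x) = (2x^2)·a(x) + (1). The last nonzero remainder is the constant 1 = gcd(f, a) in F_5. Back-substituting through the division chain expresses 1 = s(x)·a(x) + t(x)·f(x) with s(x) ≡ 3x^2 (mod f), so a(x)^(-1) ≡ s(x) = 3x^2 (mod f). Check: (3x + 1)·(3x^2) = 4x^3 + 3x^2 ≡ 1 (mod x^3 + 2x^2 + 1).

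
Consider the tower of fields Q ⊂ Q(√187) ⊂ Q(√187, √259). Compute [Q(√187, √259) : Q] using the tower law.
[Q(√187, √259) : Q] = 4

[Q(√187):Q] = 2 (min poly x^2 - 187, irreducible since 187 is squarefree > 1). For the top step, suppose √259 ∈ Q(√187), say √259 = c + d√187 with c, d ∈ Q. Squaring: 259 = c^2 + 187d^2 + 2cd√187. Since √187 ∉ Q this forces 2cd = 0. If d = 0 then √259 = c ∈ Q, contradicting 259 squarefree > 1. If c = 0 then 259 = 187d^2, so 187·259 = (187d)^2 is a perfect square in Q — but 187·259 = 48433 is not a perfect square (since 187 and 259 are distinct squarefree integers). Contradiction. Hence √259 ∉ Q(√187), so x^2 - 259 stays irreducible over Q(√187) and [Q(√187, √259) : Q(√187)] = 2. By the tower law, [Q(√187, √259) : Q] = 2 · 2 = 4.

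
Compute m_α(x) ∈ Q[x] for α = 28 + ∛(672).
m_α(x) = x^3 - 84x^2 + 2352x - 22624

Set β = α - 28 = ∛(672), so β^3 = 672. Then (α - 28)^3 - 672 = 0, i.e. α is a root of g(x) = (x - 28)^3 - 672 = x^3 - 84x^2 + 2352x - 22624. Since g(x) = h(x - 28) where h(x) = x^3 - 672, and h is irreducible over Q (because 672 is not a perfect cube, so h has no rational root, and a monic cubic with no rational root is irreducible), g is also irreducible (irreducibility is preserved under the substitution x → x - 28). Hence m_α(x) = x^3 - 84x^2 + 2352x - 22624.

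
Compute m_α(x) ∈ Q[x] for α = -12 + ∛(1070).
m_α(x) = x^3 + 36x^2 + 432x + 658

Set β = α + 12 = ∛(1070), so β^3 = 1070. Then (α + 12)^3 - 1070 = 0, i.e. α is a root of g(x) = (x + 12)^3 - 1070 = x^3 + 36x^2 + 432x + 658. Since g(x) = h(x + 12) where h(x) = x^3 - 1070, and h is irreducible over Q (because 1070 is not a perfect cube, so h has no rational root, and a monic cubic with no rational root is irreducible), g is also irreducible (irreducibility is preserved under the substitution x → x + 12). Hence m_α(x) = x^3 + 36x^2 + 432x + 658.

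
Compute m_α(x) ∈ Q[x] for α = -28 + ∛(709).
m_α(x) = x^3 + 84x^2 + 2352x + 21243

Set β = α + 28 = ∛(709), so β^3 = 709. Then (α + 28)^3 - 709 = 0, i.e. α is a root of g(x) = (x + 28)^3 - 709 = x^3 + 84x^2 + 2352x + 21243. Since g(x) = h(x + 28) where h(x) = x^3 - 709, and h is irreducible over Q (because 709 is not a perfect cube, so h has no rational root, and a monic cubic with no rational root is irreducible), g is also irreducible (irreducibility is preserved under the substitution x → x + 28). Hence m_α(x) = x^3 + 84x^2 + 2352x + 21243.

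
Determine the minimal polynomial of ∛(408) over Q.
m_α(x) = x^3 - 408

α satisfies α^3 = 408, so x^3 - 408 annihilates α. By the rational root test, a rational root p/q (in lowest terms) of x^3 - 408 would satisfy p^3 = 408 q^3, forcing q = 1 and p^3 = 408; but 408 is not a perfect cube, contradiction. A monic cubic over Q with no rational root is irreducible (any nontrivial factorization would include a linear factor). Hence x^3 - 408 is the minimal polynomial of α, and in particular [Q(α):Q] = 3.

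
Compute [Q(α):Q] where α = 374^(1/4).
[Q(α):Q] = 4

α is a root of x^4 - 374. By Eisenstein's criterion at the prime p = 2 (which divides the constant term 374 but p^2 = 4 does not, since 374 is squarefree), x^4 - 374 is irreducible over Q. Hence [Q(α):Q] = 4.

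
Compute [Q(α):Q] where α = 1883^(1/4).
[Q(α):Q] = 4

α is a root of x^4 - 1883. By Eisenstein's criterion at the prime p = 7 (which divides the constant term 1883 but p^2 = 49 does not, since 1883 is squarefree), x^4 - 1883 is irreducible over Q. Hence [Q(α):Q] = 4.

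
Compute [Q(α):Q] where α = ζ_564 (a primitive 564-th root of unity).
[Q(α):Q] = 184

The minimal polynomial of ζ_564 over Q is the 564-th cyclotomic polynomial Φ_564(x), which is irreducible over Q and has degree φ(564) = 184. Hence [Q(α):Q] = φ(564) = 184.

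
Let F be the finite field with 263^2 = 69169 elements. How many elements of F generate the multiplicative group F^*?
There are φ(69168) = 20800 primitive elements

F_q^* is cyclic of order q - 1 = 69168. A cyclic group of order m has exactly φ(m) generators. Here m = 69168 = 2^4 · 3 · 11 · 131, so the number of primitive elements is φ(69168) = 20800.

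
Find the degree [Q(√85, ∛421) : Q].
[Q(√85, ∛421) : Q] = 6

Let L = Q(√85, ∛421). Since Q(√85) ⊂ L and [Q(√85):Q] = 2, the tower law gives 2 | [L:Q]. Likewise Q(∛421) ⊂ L with [Q(∛421):Q] = 3 (because 421 is not a perfect cube), so 3 | [L:Q]. As gcd(2,3) = 1, [L:Q] is divisible by 6. Conversely L is generated over Q by √85 and ∛421, so [L:Q] ≤ 2·3 = 6. Therefore [Q(√85, ∛421) : Q] = 6.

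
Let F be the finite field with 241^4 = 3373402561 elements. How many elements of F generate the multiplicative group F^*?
There are φ(3373402560) = 807403520 primitive elements

F_q^* is cyclic of order q - 1 = 3373402560. A cyclic group of order m has exactly φ(m) generators. Here m = 3373402560 = 2^6 · 3 · 5 · 11^2 · 113 · 257, so the number of primitive elements is φ(3373402560) = 807403520.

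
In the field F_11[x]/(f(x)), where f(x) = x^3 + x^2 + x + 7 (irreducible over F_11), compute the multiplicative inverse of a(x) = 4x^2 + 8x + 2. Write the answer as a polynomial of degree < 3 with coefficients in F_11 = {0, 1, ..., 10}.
a(x)^(-1) ≡ 6x^2 + 10x + 10 (mod f(x))

Since f is irreducible over F_11, F_11[x]/(f) is a field and a(x) ≠ 0 has an inverse. Apply the extended Euclidean algorithm to f(x) and a(x) in F_11[x]: f(x) = (3x + 8)·a(x) + (8x + 2);  a(x) = (6x + 5)·(8x + 2) + (3). The last nonzero remainder is the constant 3 = gcd(f, a) in F_11. Back-substituting through the division chain expresses 3 = s(x)·a(x) + t(x)·f(x) with s(x) ≡ 7x^2 + 8x + 8 (mod f), so (7x^2 + 8x + 8)·a(x) ≡ 3 (mod f). Multiplying by 3^(-1) ≡ 4 in F_11 gives a(x)^(-1) ≡ 4·(7x^2 + 8x + 8) ≡ 6x^2 + 10x + 10 (mod f). Check: (4x^2 + 8x + 2)·(6x^2 + 10x + 10) = 2x^4 + x + 9 ≡ 1 (mod x^3 + x^2 + x + 7).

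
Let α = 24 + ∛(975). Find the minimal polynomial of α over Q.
m_α(x) = x^3 - 72x^2 + 1728x - 14799

Set β = α - 24 = ∛(975), so β^3 = 975. Then (α - 24)^3 - 975 = 0, i.e. α is a root of g(x) = (x - 24)^3 - 975 = x^3 - 72x^2 + 1728x - 14799. Since g(x) = h(x - 24) where h(x) = x^3 - 975, and h is irreducible over Q (because 975 is not a perfect cube, so h has no rational root, and a monic cubic with no rational root is irreducible), g is also irreducible (irreducibility is preserved under the substitution x → x - 24). Hence m_α(x) = x^3 - 72x^2 + 1728x - 14799.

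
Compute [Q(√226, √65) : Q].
[Q(√226, √65) : Q] = 4

[Q(√226):Q] = 2 (min poly x^2 - 226, irreducible since 226 is squarefree > 1). For the top step, suppose √65 ∈ Q(√226), say √65 = c + d√226 with c, d ∈ Q. Squaring: 65 = c^2 + 226d^2 + 2cd√226. Since √226 ∉ Q this forces 2cd = 0. If d = 0 then √65 = c ∈ Q, contradicting 65 squarefree > 1. If c = 0 then 65 = 226d^2, so 226·65 = (226d)^2 is a perfect square in Q — but 226·65 = 14690 is not a perfect square (since 226 and 65 are distinct squarefree integers). Contradiction. Hence √65 ∉ Q(√226), so x^2 - 65 stays irreducible over Q(√226) and [Q(√226, √65) : Q(√226)] = 2. By the tower law, [Q(√226, √65) : Q] = 2 · 2 = 4.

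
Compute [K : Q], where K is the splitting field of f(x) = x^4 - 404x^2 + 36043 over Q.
[K : Q] = 4

Solving the quadratic in x^2: x^2 = (404 ± √(404^2 - 4·36043))/2 = (404 ± √19044)/2 = (404 ± 138)/2, giving x^2 = 133 or x^2 = 271. So f(x) = (x^2 - 133)(x^2 - 271) and the roots of f are ±√133, ±√271. Hence the splitting field is K = Q(√133, √271). Since 133 and 271 are distinct squarefree integers > 1, their product 36043 is not a perfect square, so √271 ∉ Q(√133). By the tower law [K:Q] = [Q(√133,√271):Q(√133)] · [Q(√133):Q] = 2 · 2 = 4.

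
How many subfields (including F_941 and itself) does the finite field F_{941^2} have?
F_{941^2} has 2 subfields

The subfields of F_{p^n} are exactly the fields F_{p^d} for d | n (each is the fixed field of the unique index-d subgroup of Gal(F_{p^n}/F_p) ≅ Z/nZ). The divisors of n = 2 are {1, 2}, giving 2 subfields: F_{941^1}, F_{941^2}.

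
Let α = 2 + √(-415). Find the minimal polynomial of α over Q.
m_α(x) = x^2 - 4x + 419

From α - 2 = √(-415), squaring gives (α - 2)^2 = -415, i.e. α^2 - 4α + 4 = -415, so α^2 - 4α + 419 = 0. The discriminant of x^2 - 4x + 419 is (-4)^2 - 4·(419) = 16 - 1676 = -1660, and 4·(-415) is not a perfect square in Q since -415 is squarefree and ≠ 1. Hence x^2 - 4x + 419 is irreducible over Q and is the minimal polynomial of α.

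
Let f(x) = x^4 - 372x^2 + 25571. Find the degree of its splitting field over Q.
[K : Q] = 4

Solving the quadratic in x^2: x^2 = (372 ± √(372^2 - 4·25571))/2 = (372 ± √36100)/2 = (372 ± 190)/2, giving x^2 = 281 or x^2 = 91. So f(x) = (x^2 - 281)(x^2 - 91) and the roots of f are ±√281, ±√91. Hence the splitting field is K = Q(√281, √91). Since 281 and 91 are distinct squarefree integers > 1, their product 25571 is not a perfect square, so √91 ∉ Q(√281). By the tower law [K:Q] = [Q(√281,√91):Q(√281)] · [Q(√281):Q] = 2 · 2 = 4.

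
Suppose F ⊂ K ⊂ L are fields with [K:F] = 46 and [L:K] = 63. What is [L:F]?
[L:F] = 2898

The tower law says that for any tower of field extensions F ⊂ K ⊂ L with finite degrees, [L:F] = [L:K] · [K:F]. Here this gives [L:F] = 63 · 46 = 2898.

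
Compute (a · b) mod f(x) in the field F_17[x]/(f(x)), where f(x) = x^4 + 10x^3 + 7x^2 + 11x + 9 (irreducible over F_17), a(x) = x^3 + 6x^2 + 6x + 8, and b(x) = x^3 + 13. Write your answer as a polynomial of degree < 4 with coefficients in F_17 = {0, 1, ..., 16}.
a · b ≡ 5x^3 + 10x^2 + 8x + 8 (mod f(x))

Multiply in F_17[x]: a(x)·b(x) = (x^3 + 6x^2 + 6x + 8)·(x^3 + 13) = x^6 + 6x^5 + 6x^4 + 4x^3 + 10x^2 + 10x + 2. This has degree ≥ 4, so divide by f(x) over F_17: x^6 + 6x^5 + 6x^4 + 4x^3 + 10x^2 + 10x + 2 = (x^2 + 13x + 5)·(x^4 + 10x^3 + 7x^2 + 11x + 9) + (5x^3 + 10x^2 + 8x + 8). Hence a·b ≡ 5x^3 + 10x^2 + 8x + 8 (mod f). (F_17[x]/(f) is a field with 17^4 = 83521 elements since f is irreducible of degree 4.)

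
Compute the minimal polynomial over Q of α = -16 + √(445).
m_α(x) = x^2 + 32x - 189

From α + 16 = √(445), squaring gives (α + 16)^2 = 445, i.e. α^2 + 32α + 256 = 445, so α^2 + 32α - 189 = 0. The discriminant of x^2 + 32x - 189 is (32)^2 - 4·(-189) = 1024 + 756 = 1780, and 4·(445) is not a perfect square in Q since 445 is squarefree and ≠ 1. Hence x^2 + 32x - 189 is irreducible over Q and is the minimal polynomial of α.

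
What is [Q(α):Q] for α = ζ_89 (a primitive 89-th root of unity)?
[Q(α):Q] = 88

The minimal polynomial of ζ_89 over Q is the 89-th cyclotomic polynomial Φ_89(x), which is irreducible over Q and has degree φ(89) = 88. Hence [Q(α):Q] = φ(89) = 88.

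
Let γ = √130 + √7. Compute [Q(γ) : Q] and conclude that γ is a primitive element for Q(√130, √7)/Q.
[Q(γ) : Q] = 4 (equivalently, Q(γ) = Q(√130, √7))

Obviously Q(γ) ⊆ Q(√130, √7), and [Q(√130, √7):Q] = 4 (since 130, 7 are distinct squarefree integers > 1 with 910 not a perfect square). To show equality we compute the minimal polynomial of γ. From γ = √130 + √7: γ^2 = 130 + 2√(910) + 7 = 137 + 2√(910), so γ^2 - 137 = 2√(910); squaring, (γ^2 - 137)^2 = 4·910, i.e. γ^4 - 274γ^2 + 18769 - 3640 = 0, i.e. γ^4 - 274γ^2 + 15129 = 0. So γ is a root of x^4 - 274x^2 + 15129. This polynomial is irreducible over Q: it has no rational root (each ±√130 ± √7 is irrational), and any factorization into two quadratics over Q would force √(910) ∈ Q (pairing opposite roots) or √130, √7 ∈ Q (other pairings), all impossible. Hence [Q(γ):Q] = 4 = [Q(√130, √7):Q], so Q(γ) = Q(√130, √7).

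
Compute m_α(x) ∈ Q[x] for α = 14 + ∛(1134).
m_α(x) = x^3 - 42x^2 + 588x - 3878

Set β = α - 14 = ∛(1134), so β^3 = 1134. Then (α - 14)^3 - 1134 = 0, i.e. α is a root of g(x) = (x - 14)^3 - 1134 = x^3 - 42x^2 + 588x - 3878. Since g(x) = h(x - 14) where h(x) = x^3 - 1134, and h is irreducible over Q (because 1134 is not a perfect cube, so h has no rational root, and a monic cubic with no rational root is irreducible), g is also irreducible (irreducibility is preserved under the substitution x → x - 14). Hence m_α(x) = x^3 - 42x^2 + 588x - 3878.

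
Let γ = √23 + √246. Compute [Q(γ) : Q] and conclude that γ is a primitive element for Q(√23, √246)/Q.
[Q(γ) : Q] = 4 (equivalently, Q(γ) = Q(√23, √246))

Obviously Q(γ) ⊆ Q(√23, √246), and [Q(√23, √246):Q] = 4 (since 23, 246 are distinct squarefree integers > 1 with 5658 not a perfect square). To show equality we compute the minimal polynomial of γ. From γ = √23 + √246: γ^2 = 23 + 2√(5658) + 246 = 269 + 2√(5658), so γ^2 - 269 = 2√(5658); squaring, (γ^2 - 269)^2 = 4·5658, i.e. γ^4 - 538γ^2 + 72361 - 22632 = 0, i.e. γ^4 - 538γ^2 + 49729 = 0. So γ is a root of x^4 - 538x^2 + 49729. This polynomial is irreducible over Q: it has no rational root (each ±√23 ± √246 is irrational), and any factorization into two quadratics over Q would force √(5658) ∈ Q (pairing opposite roots) or √23, √246 ∈ Q (other pairings), all impossible. Hence [Q(γ):Q] = 4 = [Q(√23, √246):Q], so Q(γ) = Q(√23, √246).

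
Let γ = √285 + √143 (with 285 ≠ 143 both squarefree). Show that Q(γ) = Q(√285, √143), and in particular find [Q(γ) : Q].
[Q(γ) : Q] = 4 (equivalently, Q(γ) = Q(√285, √143))

Obviously Q(γ) ⊆ Q(√285, √143), and [Q(√285, √143):Q] = 4 (since 285, 143 are distinct squarefree integers > 1 with 40755 not a perfect square). To show equality we compute the minimal polynomial of γ. From γ = √285 + √143: γ^2 = 285 + 2√(40755) + 143 = 428 + 2√(40755), so γ^2 - 428 = 2√(40755); squaring, (γ^2 - 428)^2 = 4·40755, i.e. γ^4 - 856γ^2 + 183184 - 163020 = 0, i.e. γ^4 - 856γ^2 + 20164 = 0. So γ is a root of x^4 - 856x^2 + 20164. This polynomial is irreducible over Q: it has no rational root (each ±√285 ± √143 is irrational), and any factorization into two quadratics over Q would force √(40755) ∈ Q (pairing opposite roots) or √285, √143 ∈ Q (other pairings), all impossible. Hence [Q(γ):Q] = 4 = [Q(√285, √143):Q], so Q(γ) = Q(√285, √143).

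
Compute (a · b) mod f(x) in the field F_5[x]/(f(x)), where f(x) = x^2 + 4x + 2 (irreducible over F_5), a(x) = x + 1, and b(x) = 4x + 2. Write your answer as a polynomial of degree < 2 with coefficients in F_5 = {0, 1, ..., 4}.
a · b ≡ 4 (mod f(x))

Multiply in F_5[x]: a(x)·b(x) = (x + 1)·(4x + 2) = 4x^2 + x + 2. This has degree ≥ 2, so divide by f(x) over F_5: 4x^2 + x + 2 = (4)·(x^2 + 4x + 2) + (4). Hence a·b ≡ 4 (mod f). (F_5[x]/(f) is a field with 5^2 = 25 elements since f is irreducible of degree 2.)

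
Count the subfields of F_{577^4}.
F_{577^4} has 3 subfields

The subfields of F_{p^n} are exactly the fields F_{p^d} for d | n (each is the fixed field of the unique index-d subgroup of Gal(F_{p^n}/F_p) ≅ Z/nZ). The divisors of n = 4 are {1, 2, 4}, giving 3 subfields: F_{577^1}, F_{577^2}, F_{577^4}.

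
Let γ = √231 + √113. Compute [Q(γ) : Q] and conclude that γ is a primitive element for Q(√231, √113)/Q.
[Q(γ) : Q] = 4 (equivalently, Q(γ) = Q(√231, √113))

Obviously Q(γ) ⊆ Q(√231, √113), and [Q(√231, √113):Q] = 4 (since 231, 113 are distinct squarefree integers > 1 with 26103 not a perfect square). To show equality we compute the minimal polynomial of γ. From γ = √231 + √113: γ^2 = 231 + 2√(26103) + 113 = 344 + 2√(26103), so γ^2 - 344 = 2√(26103); squaring, (γ^2 - 344)^2 = 4·26103, i.e. γ^4 - 688γ^2 + 118336 - 104412 = 0, i.e. γ^4 - 688γ^2 + 13924 = 0. So γ is a root of x^4 - 688x^2 + 13924. This polynomial is irreducible over Q: it has no rational root (each ±√231 ± √113 is irrational), and any factorization into two quadratics over Q would force √(26103) ∈ Q (pairing opposite roots) or √231, √113 ∈ Q (other pairings), all impossible. Hence [Q(γ):Q] = 4 = [Q(√231, √113):Q], so Q(γ) = Q(√231, √113).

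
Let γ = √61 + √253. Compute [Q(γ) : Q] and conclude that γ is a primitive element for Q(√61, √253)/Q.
[Q(γ) : Q] = 4 (equivalently, Q(γ) = Q(√61, √253))

Obviously Q(γ) ⊆ Q(√61, √253), and [Q(√61, √253):Q] = 4 (since 61, 253 are distinct squarefree integers > 1 with 15433 not a perfect square). To show equality we compute the minimal polynomial of γ. From γ = √61 + √253: γ^2 = 61 + 2√(15433) + 253 = 314 + 2√(15433), so γ^2 - 314 = 2√(15433); squaring, (γ^2 - 314)^2 = 4·15433, i.e. γ^4 - 628γ^2 + 98596 - 61732 = 0, i.e. γ^4 - 628γ^2 + 36864 = 0. So γ is a root of x^4 - 628x^2 + 36864. This polynomial is irreducible over Q: it has no rational root (each ±√61 ± √253 is irrational), and any factorization into two quadratics over Q would force √(15433) ∈ Q (pairing opposite roots) or √61, √253 ∈ Q (other pairings), all impossible. Hence [Q(γ):Q] = 4 = [Q(√61, √253):Q], so Q(γ) = Q(√61, √253).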